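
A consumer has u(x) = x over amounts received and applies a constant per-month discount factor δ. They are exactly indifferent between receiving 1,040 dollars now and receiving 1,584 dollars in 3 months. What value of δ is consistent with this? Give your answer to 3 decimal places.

δ ≈ 0.869

The payoff in 3 months is discounted by δ^3, so u(1040) = δ^3·u(1584) and δ^3 = u(1040)/u(1584).
With u(x) = x: δ^3 = 1040/1584 = 0.65657.
Hence δ = (0.65657)^(1/3) = 0.86915.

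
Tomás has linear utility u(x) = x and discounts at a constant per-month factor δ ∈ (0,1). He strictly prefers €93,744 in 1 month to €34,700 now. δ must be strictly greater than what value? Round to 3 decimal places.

δ > 0.370

Under u(x) = x this choice says 34700 < δ·93744.
Dividing through by 93744 gives δ > 0.37016.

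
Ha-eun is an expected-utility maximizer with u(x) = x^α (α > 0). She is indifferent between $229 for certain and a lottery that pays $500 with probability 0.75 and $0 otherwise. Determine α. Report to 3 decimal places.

Since u(0) = 0, the lottery's EU is 0.75·500^α.
Setting u(229) equal to that: 229^α = 0.75·500^α ⇒ (229/500)^α = 0.75.
Taking logs: α·ln(229/500) = ln(0.75), so α = -0.287682 / -0.780886 ≈ 0.368.

α ≈ 0.368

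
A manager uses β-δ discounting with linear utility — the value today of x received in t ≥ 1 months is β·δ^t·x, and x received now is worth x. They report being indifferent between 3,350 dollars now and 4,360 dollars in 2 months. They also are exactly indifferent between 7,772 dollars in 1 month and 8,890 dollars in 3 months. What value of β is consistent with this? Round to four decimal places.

The second indifference involves only future payoffs, so β cancels: β·δ^1·7772 = β·δ^3·8890, giving δ^2 = 7772/8890 = 0.87424, so δ = 0.93501.
Substituting δ into 3350 = β·δ^2·4360: β = 3350/(3811.690) ≈ 0.8789.

β ≈ 0.8789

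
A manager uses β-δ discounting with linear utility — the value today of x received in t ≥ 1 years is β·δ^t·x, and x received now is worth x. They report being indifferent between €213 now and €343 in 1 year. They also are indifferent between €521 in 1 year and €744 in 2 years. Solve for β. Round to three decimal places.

β ≈ 0.887

From the later pair, β·δ^1·521 = β·δ^2·744; dividing through, δ = 521/744 = 0.70027.
The first indifference: 213 = β·δ·343, so β = 213/(δ·343) = 213/(0.70027·343) ≈ 0.887.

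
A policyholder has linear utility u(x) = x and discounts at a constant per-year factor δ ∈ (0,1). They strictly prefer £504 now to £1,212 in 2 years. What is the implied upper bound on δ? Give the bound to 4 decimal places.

Under u(x) = x this choice says 504 > δ^2·1212.
Dividing by 1212: δ^2 < 0.41584. Both sides are positive, so the square root keeps the direction.
δ < (504/1212)^(1/2) ≈ 0.6449.

δ < 0.6449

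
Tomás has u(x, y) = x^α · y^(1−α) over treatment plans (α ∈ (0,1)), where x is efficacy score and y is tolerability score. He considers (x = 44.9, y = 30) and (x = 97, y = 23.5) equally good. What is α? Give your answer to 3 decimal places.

α ≈ 0.241

Indifference: 44.9^α · 30^(1−α) = 97^α · 23.5^(1−α).
(44.9/97)^α = (23.5/30)^(1−α); take logs: α·ln(44.9/97) = (1−α)·ln(23.5/30), i.e. α·-0.770273 = (1−α)·-0.244197.
With A = -0.770273 and B = -0.244197: α·A = (1−α)·B, so α = B/(A+B) = -0.244197/-1.014470 ≈ 0.241.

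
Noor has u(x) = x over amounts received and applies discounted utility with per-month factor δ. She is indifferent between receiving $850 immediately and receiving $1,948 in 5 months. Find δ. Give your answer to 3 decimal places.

Indifference means u(850) = δ^5 · u(1948), so δ^5 = u(850)/u(1948).
With u(x) = x: δ^5 = 850/1948 = 0.43634.
Hence δ = (0.43634)^(1/5) = 0.84716.

δ ≈ 0.847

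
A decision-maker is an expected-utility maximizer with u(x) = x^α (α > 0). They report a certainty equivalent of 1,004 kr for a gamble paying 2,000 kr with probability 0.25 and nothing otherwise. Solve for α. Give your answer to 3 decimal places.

α ≈ 2.012

Since u(0) = 0, the lottery's EU is 0.25·2000^α.
Equating: 1004^α = 0.25·2000^α, i.e. 0.5020^α = 0.25.
Taking logs: α·ln(1004/2000) = ln(0.25), so α = -1.386294 / -0.689155 ≈ 2.012.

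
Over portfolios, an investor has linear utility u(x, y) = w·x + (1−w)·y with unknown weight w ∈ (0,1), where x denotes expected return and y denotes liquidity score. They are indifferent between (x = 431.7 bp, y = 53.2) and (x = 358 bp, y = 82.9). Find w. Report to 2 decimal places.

w = 0.29

u(431.7,53.2) = u(358,82.9) means w·431.7 + (1−w)·53.2 = w·358 + (1−w)·82.9.
Rearranging, 73.7·w − 29.7·(1−w) = 0.
The marginal rate of substitution is 29.7/73.7, so w = 29.7/(73.7+29.7) = 0.29.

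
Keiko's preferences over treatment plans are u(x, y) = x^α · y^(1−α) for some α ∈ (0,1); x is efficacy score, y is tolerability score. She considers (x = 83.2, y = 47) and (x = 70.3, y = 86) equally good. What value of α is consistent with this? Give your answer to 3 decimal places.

Set the two utilities equal: 83.2^α·47^(1−α) = 70.3^α·86^(1−α).
Rearrange to (83.2/70.3)^α = (86/47)^(1−α) and take logs: α·0.168476 = (1−α)·0.604200.
So α/(1−α) = (0.604200)/(0.168476) = 3.586267, and α = 3.586267/4.586267 ≈ 0.782.

α ≈ 0.782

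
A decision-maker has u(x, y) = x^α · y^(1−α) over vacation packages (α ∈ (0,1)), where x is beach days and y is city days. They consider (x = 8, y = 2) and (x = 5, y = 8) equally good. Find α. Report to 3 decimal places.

α ≈ 0.747

Indifference: 8^α · 2^(1−α) = 5^α · 8^(1−α).
(8/5)^α = (8/2)^(1−α); take logs: α·ln(8/5) = (1−α)·ln(8/2), i.e. α·0.470004 = (1−α)·1.386294.
Thus α·(1.856298) = 1.386294, so α = 1.386294/1.856298 ≈ 0.747.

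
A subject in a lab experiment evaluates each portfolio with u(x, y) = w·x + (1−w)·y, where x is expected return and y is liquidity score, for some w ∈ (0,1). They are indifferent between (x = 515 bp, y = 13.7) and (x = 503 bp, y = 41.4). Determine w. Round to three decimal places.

w = 0.698

u(515,13.7) = u(503,41.4) means w·515 + (1−w)·13.7 = w·503 + (1−w)·41.4.
w·(515−503) = (1−w)·(41.4−13.7), i.e. w·12 = (1−w)·27.7.
The marginal rate of substitution is 27.7/12, so w = 27.7/(12+27.7) = 0.698.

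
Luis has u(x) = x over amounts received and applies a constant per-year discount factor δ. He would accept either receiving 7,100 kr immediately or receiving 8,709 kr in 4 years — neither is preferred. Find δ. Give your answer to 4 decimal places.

δ ≈ 0.9502

Equating discounted utilities: u(7100) = δ^4·u(8709) ⇒ δ^4 = u(7100)/u(8709).
With u(x) = x: δ^4 = 7100/8709 = 0.81525.
So δ = 0.81525^(1/4) ≈ 0.9502.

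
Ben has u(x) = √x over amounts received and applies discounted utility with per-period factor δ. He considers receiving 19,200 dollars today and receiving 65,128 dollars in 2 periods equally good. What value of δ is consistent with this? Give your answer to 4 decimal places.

δ ≈ 0.7369

Indifference means u(19200) = δ^2 · u(65128), so δ^2 = u(19200)/u(65128).
With u(x) = √x: δ^2 = √19200/√65128 = √(19200/65128) = 0.54296.
Taking the square root: δ = 0.54296^(1/2) ≈ 0.7369.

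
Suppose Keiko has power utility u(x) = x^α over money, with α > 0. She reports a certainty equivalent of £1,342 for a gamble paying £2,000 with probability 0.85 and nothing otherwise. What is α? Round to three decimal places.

Since u(0) = 0, the lottery's EU is 0.85·2000^α.
Setting u(1342) equal to that: 1342^α = 0.85·2000^α ⇒ (1342/2000)^α = 0.85.
α = ln(0.85) / ln(1342/2000) = -0.162519/-0.398986 ≈ 0.407.

α ≈ 0.407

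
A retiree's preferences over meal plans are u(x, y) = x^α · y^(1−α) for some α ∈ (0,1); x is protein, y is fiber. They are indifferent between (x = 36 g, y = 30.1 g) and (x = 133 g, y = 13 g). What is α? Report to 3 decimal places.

Set the two utilities equal: 36^α·30.1^(1−α) = 133^α·13^(1−α).
Rearrange to (36/133)^α = (13/30.1)^(1−α) and take logs: α·-1.306830 = (1−α)·-0.839576.
Thus α·(-2.146406) = -0.839576, so α = -0.839576/-2.146406 ≈ 0.391.

α ≈ 0.391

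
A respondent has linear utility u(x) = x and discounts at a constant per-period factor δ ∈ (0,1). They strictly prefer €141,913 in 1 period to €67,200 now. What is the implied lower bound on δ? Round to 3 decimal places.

δ > 0.474

Comparing present values: 67200 < δ·141913.
So δ > 67200/141913 = 0.47353.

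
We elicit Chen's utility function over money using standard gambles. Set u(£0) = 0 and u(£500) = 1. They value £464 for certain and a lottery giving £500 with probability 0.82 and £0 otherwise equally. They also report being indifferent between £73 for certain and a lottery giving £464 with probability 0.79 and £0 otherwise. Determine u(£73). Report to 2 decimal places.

First, u(£464) = 0.82·u(£500) + 0.18·u(£0) = 0.82.
Chaining: u(£73) = 0.79·0.82 + 0.21·0.00 = 0.6478.

0.65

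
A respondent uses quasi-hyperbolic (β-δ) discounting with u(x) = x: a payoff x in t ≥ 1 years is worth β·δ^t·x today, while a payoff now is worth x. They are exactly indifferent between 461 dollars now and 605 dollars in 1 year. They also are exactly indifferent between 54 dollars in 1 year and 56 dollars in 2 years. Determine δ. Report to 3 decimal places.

From the later pair, β·δ^1·54 = β·δ^2·56; dividing through, δ = 54/56 = 0.96429.

δ ≈ 0.964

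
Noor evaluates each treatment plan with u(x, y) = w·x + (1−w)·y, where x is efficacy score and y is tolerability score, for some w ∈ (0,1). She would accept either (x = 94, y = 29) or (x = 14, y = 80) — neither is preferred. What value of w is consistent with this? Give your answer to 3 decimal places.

Equating utilities: w·94 + (1−w)·29 = w·14 + (1−w)·80.
Collecting terms: w·80 = (1−w)·51.
Hence w = 51/(80+51) = 51/131 = 0.389.

w = 0.389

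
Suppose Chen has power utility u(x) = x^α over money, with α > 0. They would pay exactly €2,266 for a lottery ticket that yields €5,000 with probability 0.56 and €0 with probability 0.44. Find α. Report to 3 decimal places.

The lottery's expected utility is 0.56·u(5000) + 0.44·u(0) = 0.56·5000^α (since u(0) = 0 for α > 0).
Setting u(2266) equal to that: 2266^α = 0.56·5000^α ⇒ (2266/5000)^α = 0.56.
Take logs: α = ln 0.56 / ln(2266/5000) ≈ 0.73263.

α ≈ 0.733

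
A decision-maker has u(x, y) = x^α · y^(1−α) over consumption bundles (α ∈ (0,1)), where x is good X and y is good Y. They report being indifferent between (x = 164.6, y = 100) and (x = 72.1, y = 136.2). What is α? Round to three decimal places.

Indifference: 164.6^α · 100^(1−α) = 72.1^α · 136.2^(1−α).
Taking logs: α·ln 164.6 + (1−α)·ln 100 = α·ln 72.1 + (1−α)·ln 136.2, i.e. α·0.825464 = (1−α)·0.308954.
Thus α·(1.134418) = 0.308954, so α = 0.308954/1.134418 ≈ 0.272.

α ≈ 0.272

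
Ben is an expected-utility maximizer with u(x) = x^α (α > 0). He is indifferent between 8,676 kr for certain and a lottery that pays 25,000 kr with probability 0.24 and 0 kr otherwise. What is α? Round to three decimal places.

The lottery's expected utility is 0.24·u(25000) + 0.76·u(0) = 0.24·25000^α (since u(0) = 0 for α > 0).
Indifference: 8676^α = 0.24·25000^α, so (8676/25000)^α = 0.24.
Taking logs: α·ln(8676/25000) = ln(0.24), so α = -1.427116 / -1.058315 ≈ 1.348.

α ≈ 1.348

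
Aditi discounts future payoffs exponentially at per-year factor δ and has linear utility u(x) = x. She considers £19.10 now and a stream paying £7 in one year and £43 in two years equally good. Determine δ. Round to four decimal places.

Equating present values: 19.10 = 7δ + 43δ².
That is, 43δ² + 7δ − 19.10 = 0, a quadratic in δ.
By the quadratic formula (taking the positive root), δ = (−7 + √3334.20) / 86 ≈ 0.5900.

δ ≈ 0.5900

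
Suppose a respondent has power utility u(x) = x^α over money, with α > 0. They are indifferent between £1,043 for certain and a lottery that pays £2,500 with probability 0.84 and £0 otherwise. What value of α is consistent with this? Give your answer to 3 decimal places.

The lottery's expected utility is 0.84·u(2500) + 0.16·u(0) = 0.84·2500^α (since u(0) = 0 for α > 0).
Equating: 1043^α = 0.84·2500^α, i.e. 0.4172^α = 0.84.
Taking logs: α·ln(1043/2500) = ln(0.84), so α = -0.174353 / -0.874190 ≈ 0.199.

α ≈ 0.199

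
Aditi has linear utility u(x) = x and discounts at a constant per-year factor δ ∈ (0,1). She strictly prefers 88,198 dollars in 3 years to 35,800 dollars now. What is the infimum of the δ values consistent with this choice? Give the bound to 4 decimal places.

δ > 0.7404

The preference means 35800 < δ^3·88198.
So δ^3 > 35800/88198 = 0.40590; taking the cube root of both positive sides preserves the inequality.
δ > (35800/88198)^(1/3) ≈ 0.7404.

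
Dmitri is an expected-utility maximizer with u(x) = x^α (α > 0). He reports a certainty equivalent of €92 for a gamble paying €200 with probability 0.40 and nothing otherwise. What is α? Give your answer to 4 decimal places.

α ≈ 1.1800

Since u(0) = 0, the lottery's EU is 0.40·200^α.
Indifference: 92^α = 0.40·200^α, so (92/200)^α = 0.40.
α = ln(0.40) / ln(92/200) = -0.9162907/-0.7765288 ≈ 1.1800.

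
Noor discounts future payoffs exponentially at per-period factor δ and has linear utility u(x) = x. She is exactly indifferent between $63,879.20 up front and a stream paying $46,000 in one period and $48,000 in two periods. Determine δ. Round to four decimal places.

δ ≈ 0.7700

Equating present values: 63879.20 = 46000δ + 48000δ².
That is, 48000δ² + 46000δ − 63879.20 = 0, a quadratic in δ.
By the quadratic formula (taking the positive root), δ = (−46000 + √14380806400.00) / 96000 ≈ 0.7700.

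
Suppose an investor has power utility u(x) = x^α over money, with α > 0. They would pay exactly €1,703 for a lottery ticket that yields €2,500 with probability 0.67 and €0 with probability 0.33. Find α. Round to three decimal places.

EU(lottery) = 0.67·2500^α + 0.33·0 = 0.67·2500^α.
Equating: 1703^α = 0.67·2500^α, i.e. 0.6812^α = 0.67.
Take logs: α = ln 0.67 / ln(1703/2500) ≈ 1.04318.

α ≈ 1.043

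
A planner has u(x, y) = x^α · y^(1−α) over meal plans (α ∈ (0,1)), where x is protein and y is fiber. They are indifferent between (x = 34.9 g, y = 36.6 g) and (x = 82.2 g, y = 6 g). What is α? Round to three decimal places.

α ≈ 0.679

Indifference: 34.9^α · 36.6^(1−α) = 82.2^α · 6^(1−α).
(34.9/82.2)^α = (6/36.6)^(1−α); take logs: α·ln(34.9/82.2) = (1−α)·ln(6/36.6), i.e. α·-0.856668 = (1−α)·-1.808289.
So α/(1−α) = (-1.808289)/(-0.856668) = 2.110840, and α = 2.110840/3.110840 ≈ 0.679.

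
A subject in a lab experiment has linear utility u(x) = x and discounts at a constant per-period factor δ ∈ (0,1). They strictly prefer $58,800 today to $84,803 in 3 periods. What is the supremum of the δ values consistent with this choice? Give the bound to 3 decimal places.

Under u(x) = x this choice says 58800 > δ^3·84803.
Hence δ^3 < 58800/84803 = 0.69337, and x ↦ x^(1/3) is increasing on (0,∞).
δ < 0.69337^(1/3) = 0.885.

δ < 0.885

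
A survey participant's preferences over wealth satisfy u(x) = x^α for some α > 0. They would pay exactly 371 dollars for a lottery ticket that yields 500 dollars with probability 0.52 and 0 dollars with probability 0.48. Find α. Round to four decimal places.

α ≈ 2.1914

Since u(0) = 0, the lottery's EU is 0.52·500^α.
Setting u(371) equal to that: 371^α = 0.52·500^α ⇒ (371/500)^α = 0.52.
Taking logs: α·ln(371/500) = ln(0.52), so α = -0.6539265 / -0.2984060 ≈ 2.1914.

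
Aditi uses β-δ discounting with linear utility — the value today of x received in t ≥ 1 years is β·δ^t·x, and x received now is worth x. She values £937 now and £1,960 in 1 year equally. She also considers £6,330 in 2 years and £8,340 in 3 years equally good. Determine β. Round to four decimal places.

β ≈ 0.6299

From the later pair, β·δ^2·6330 = β·δ^3·8340; dividing through, δ = 6330/8340 = 0.75899.
Now use the now-vs-future pair: 937 = β·δ·1960 gives β = 937/(0.75899·1960) ≈ 0.6299.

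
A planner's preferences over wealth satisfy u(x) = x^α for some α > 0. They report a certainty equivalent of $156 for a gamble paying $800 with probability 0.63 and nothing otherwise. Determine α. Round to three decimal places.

The lottery's expected utility is 0.63·u(800) + 0.37·u(0) = 0.63·800^α (since u(0) = 0 for α > 0).
Indifference: 156^α = 0.63·800^α, so (156/800)^α = 0.63.
Taking logs: α·ln(156/800) = ln(0.63), so α = -0.462035 / -1.634756 ≈ 0.283.

α ≈ 0.283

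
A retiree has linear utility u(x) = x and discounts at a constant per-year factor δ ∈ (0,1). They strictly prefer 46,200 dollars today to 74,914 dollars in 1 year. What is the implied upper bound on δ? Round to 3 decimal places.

The preference means 46200 > δ·74914.
So δ < 46200/74914 = 0.61671.

δ < 0.617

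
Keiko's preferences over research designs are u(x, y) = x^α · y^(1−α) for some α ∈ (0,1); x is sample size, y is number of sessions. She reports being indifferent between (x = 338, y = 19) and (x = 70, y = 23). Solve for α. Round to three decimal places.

α ≈ 0.108

The Cobb–Douglas utilities coincide, so 338^α·19^(1−α) = 70^α·23^(1−α).
Taking logs: α·ln 338 + (1−α)·ln 19 = α·ln 70 + (1−α)·ln 23, i.e. α·1.574551 = (1−α)·0.191055.
With A = 1.574551 and B = 0.191055: α·A = (1−α)·B, so α = B/(A+B) = 0.191055/1.765606 ≈ 0.108.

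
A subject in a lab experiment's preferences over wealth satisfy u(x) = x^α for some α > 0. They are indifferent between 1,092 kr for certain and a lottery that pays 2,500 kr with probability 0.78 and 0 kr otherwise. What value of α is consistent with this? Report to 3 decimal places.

α ≈ 0.300

Since u(0) = 0, the lottery's EU is 0.78·2500^α.
Indifference: 1092^α = 0.78·2500^α, so (1092/2500)^α = 0.78.
Take logs: α = ln 0.78 / ln(1092/2500) ≈ 0.29997.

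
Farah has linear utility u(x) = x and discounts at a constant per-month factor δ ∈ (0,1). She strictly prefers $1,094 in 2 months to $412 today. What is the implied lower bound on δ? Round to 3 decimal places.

Under u(x) = x this choice says 412 < δ^2·1094.
Dividing by 1094: δ^2 > 0.37660. Both sides are positive, so the square root keeps the direction.
δ > (412/1094)^(1/2) ≈ 0.614.

δ > 0.614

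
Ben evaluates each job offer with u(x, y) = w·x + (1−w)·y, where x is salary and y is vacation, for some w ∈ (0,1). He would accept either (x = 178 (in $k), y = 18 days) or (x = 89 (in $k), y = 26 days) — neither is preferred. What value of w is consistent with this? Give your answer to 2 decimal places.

w = 0.08

Indifference: w·178 + (1−w)·18 = w·89 + (1−w)·26.
Collecting terms: w·89 = (1−w)·8.
Hence w = 8/(89+8) = 8/97 = 0.08.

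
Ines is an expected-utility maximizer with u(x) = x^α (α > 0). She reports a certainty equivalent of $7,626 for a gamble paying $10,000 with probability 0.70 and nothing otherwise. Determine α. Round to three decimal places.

Since u(0) = 0, the lottery's EU is 0.70·10000^α.
Setting u(7626) equal to that: 7626^α = 0.70·10000^α ⇒ (7626/10000)^α = 0.70.
Take logs: α = ln 0.70 / ln(7626/10000) ≈ 1.31604.

α ≈ 1.316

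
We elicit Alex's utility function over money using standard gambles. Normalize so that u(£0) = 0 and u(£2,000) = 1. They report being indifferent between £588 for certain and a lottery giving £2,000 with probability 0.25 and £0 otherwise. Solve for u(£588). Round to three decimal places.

u(£588) equals the lottery's expected utility: 0.25·1 + 0.75·0 = 0.25.

0.250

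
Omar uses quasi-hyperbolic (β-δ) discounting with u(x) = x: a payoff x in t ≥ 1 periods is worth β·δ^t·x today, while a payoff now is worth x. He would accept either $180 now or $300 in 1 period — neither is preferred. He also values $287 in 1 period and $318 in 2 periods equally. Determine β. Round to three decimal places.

β ≈ 0.665

From the later pair, β·δ^1·287 = β·δ^2·318; dividing through, δ = 287/318 = 0.90252.
Substituting δ into 180 = β·δ·300: β = 180/(270.755) ≈ 0.665.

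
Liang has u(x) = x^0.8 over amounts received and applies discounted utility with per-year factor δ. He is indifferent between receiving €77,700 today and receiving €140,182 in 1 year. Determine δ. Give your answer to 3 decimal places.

δ ≈ 0.624

Indifference means u(77700) = δ · u(140182), so δ = u(77700)/u(140182).
With u(x) = x^0.8: δ = 77700^0.8/140182^0.8 = (77700/140182)^0.8 = 0.62371.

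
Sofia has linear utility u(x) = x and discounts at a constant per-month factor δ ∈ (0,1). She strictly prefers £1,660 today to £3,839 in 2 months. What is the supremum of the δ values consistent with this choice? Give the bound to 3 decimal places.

δ < 0.658

The preference means 1660 > δ^2·3839.
So δ^2 < 1660/3839 = 0.43240; taking the square root of both positive sides preserves the inequality.
δ < 0.43240^(1/2) = 0.658.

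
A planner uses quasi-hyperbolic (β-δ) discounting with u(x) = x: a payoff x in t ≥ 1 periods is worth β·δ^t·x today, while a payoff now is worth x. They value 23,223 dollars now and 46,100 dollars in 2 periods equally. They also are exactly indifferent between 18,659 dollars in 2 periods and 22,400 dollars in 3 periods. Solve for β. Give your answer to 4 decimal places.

β ≈ 0.7260

From the later pair, β·δ^2·18659 = β·δ^3·22400; dividing through, δ = 18659/22400 = 0.83299.
Now use the now-vs-future pair: 23223 = β·δ^2·46100 gives β = 23223/(0.69387·46100) ≈ 0.7260.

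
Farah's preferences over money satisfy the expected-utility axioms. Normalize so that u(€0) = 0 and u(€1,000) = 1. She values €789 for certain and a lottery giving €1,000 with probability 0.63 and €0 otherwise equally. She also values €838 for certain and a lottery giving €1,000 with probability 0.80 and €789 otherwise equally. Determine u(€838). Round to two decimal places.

First, u(€789) = 0.63·u(€1,000) + 0.37·u(€0) = 0.63.
Chaining: u(€838) = 0.80·1.00 + 0.20·0.63 = 0.9260.

0.93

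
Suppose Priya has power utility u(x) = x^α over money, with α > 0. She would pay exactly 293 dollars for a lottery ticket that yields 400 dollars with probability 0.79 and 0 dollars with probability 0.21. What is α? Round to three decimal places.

α ≈ 0.757

Since u(0) = 0, the lottery's EU is 0.79·400^α.
Setting u(293) equal to that: 293^α = 0.79·400^α ⇒ (293/400)^α = 0.79.
α = ln(0.79) / ln(293/400) = -0.235722/-0.311292 ≈ 0.757.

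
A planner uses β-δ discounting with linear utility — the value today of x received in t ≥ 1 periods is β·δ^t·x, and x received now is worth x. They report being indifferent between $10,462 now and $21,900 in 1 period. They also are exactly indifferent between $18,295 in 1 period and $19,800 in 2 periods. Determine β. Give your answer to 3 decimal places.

β ≈ 0.517

Both payoffs in the second observation are in the future, so β drops out: δ^1·18295 = δ^2·19800 ⇒ δ = 18295/19800 = 0.92399.
The first indifference: 10462 = β·δ·21900, so β = 10462/(δ·21900) = 10462/(0.92399·21900) ≈ 0.517.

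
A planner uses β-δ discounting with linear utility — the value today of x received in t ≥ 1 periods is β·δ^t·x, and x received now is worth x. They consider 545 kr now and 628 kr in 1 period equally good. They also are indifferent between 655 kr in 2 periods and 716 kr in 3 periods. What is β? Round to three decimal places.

β ≈ 0.949

From the later pair, β·δ^2·655 = β·δ^3·716; dividing through, δ = 655/716 = 0.91480.
The first indifference: 545 = β·δ·628, so β = 545/(δ·628) = 545/(0.91480·628) ≈ 0.949.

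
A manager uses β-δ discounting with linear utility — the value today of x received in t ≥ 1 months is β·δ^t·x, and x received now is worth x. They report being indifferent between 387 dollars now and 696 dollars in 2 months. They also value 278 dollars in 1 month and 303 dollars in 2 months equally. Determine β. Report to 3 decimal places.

β ≈ 0.661

Both payoffs in the second observation are in the future, so β drops out: δ^1·278 = δ^2·303 ⇒ δ = 278/303 = 0.91749.
The first indifference: 387 = β·δ^2·696, so β = 387/(δ^2·696) = 387/(0.84179·696) ≈ 0.661.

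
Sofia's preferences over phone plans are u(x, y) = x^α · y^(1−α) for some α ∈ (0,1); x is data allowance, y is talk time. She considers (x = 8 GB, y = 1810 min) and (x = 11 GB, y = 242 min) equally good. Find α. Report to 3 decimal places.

Indifference: 8^α · 1810^(1−α) = 11^α · 242^(1−α).
(8/11)^α = (242/1810)^(1−α); take logs: α·ln(8/11) = (1−α)·ln(242/1810), i.e. α·-0.318454 = (1−α)·-2.012144.
So α/(1−α) = (-2.012144)/(-0.318454) = 6.318476, and α = 6.318476/7.318476 ≈ 0.863.

α ≈ 0.863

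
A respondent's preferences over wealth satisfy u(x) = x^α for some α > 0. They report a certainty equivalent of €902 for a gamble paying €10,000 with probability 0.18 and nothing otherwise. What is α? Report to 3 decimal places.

α ≈ 0.713

EU(lottery) = 0.18·10000^α + 0.82·0 = 0.18·10000^α.
Setting u(902) equal to that: 902^α = 0.18·10000^α ⇒ (902/10000)^α = 0.18.
Taking logs: α·ln(902/10000) = ln(0.18), so α = -1.714798 / -2.405726 ≈ 0.713.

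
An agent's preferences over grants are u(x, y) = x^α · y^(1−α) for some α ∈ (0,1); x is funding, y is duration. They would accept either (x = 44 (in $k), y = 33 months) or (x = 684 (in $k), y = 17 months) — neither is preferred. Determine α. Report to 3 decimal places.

The Cobb–Douglas utilities coincide, so 44^α·33^(1−α) = 684^α·17^(1−α).
Taking logs: α·ln 44 + (1−α)·ln 33 = α·ln 684 + (1−α)·ln 17, i.e. α·-2.743768 = (1−α)·-0.663294.
With A = -2.743768 and B = -0.663294: α·A = (1−α)·B, so α = B/(A+B) = -0.663294/-3.407062 ≈ 0.195.

α ≈ 0.195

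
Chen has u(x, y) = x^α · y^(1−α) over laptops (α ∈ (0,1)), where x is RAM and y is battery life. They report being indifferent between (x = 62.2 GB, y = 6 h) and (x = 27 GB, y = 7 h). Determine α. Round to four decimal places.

Set the two utilities equal: 62.2^α·6^(1−α) = 27^α·7^(1−α).
Taking logs: α·ln 62.2 + (1−α)·ln 6 = α·ln 27 + (1−α)·ln 7, i.e. α·0.8345181 = (1−α)·0.1541507.
Thus α·(0.9886688) = 0.1541507, so α = 0.1541507/0.9886688 ≈ 0.1559.

α ≈ 0.1559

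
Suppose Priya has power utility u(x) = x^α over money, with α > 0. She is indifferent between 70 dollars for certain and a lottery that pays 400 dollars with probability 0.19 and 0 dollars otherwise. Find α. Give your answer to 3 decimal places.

The lottery's expected utility is 0.19·u(400) + 0.81·u(0) = 0.19·400^α (since u(0) = 0 for α > 0).
Indifference: 70^α = 0.19·400^α, so (70/400)^α = 0.19.
α = ln(0.19) / ln(70/400) = -1.660731/-1.742969 ≈ 0.953.

α ≈ 0.953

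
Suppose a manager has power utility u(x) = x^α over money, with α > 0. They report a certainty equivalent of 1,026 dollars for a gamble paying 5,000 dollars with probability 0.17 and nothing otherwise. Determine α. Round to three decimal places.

α ≈ 1.119

Since u(0) = 0, the lottery's EU is 0.17·5000^α.
Equating: 1026^α = 0.17·5000^α, i.e. 0.2052^α = 0.17.
Taking logs: α·ln(1026/5000) = ln(0.17), so α = -1.771957 / -1.583770 ≈ 1.119.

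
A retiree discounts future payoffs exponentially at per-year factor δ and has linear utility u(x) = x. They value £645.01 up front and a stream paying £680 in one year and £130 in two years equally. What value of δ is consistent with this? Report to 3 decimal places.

The stream is worth 680δ + 130δ² today, so 680δ + 130δ² = 645.01.
Rearranged: 130δ² + 680δ − 645.01 = 0.
The positive root is δ = [−680 + √(680² + 4·130·645.01)] / (2·130) = (−680 + 893.199)/260 ≈ 0.820.

δ ≈ 0.820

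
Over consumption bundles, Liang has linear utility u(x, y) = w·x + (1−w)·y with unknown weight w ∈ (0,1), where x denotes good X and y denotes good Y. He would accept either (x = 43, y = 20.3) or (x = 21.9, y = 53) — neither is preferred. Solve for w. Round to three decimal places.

w = 0.608

u(43,20.3) = u(21.9,53) means w·43 + (1−w)·20.3 = w·21.9 + (1−w)·53.
w·(43−21.9) = (1−w)·(53−20.3), i.e. w·21.1 = (1−w)·32.7.
The marginal rate of substitution is 32.7/21.1, so w = 32.7/(21.1+32.7) = 0.608.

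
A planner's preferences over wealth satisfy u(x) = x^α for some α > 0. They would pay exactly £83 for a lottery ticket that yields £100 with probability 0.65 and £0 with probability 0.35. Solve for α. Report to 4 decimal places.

EU(lottery) = 0.65·100^α + 0.35·0 = 0.65·100^α.
Setting u(83) equal to that: 83^α = 0.65·100^α ⇒ (83/100)^α = 0.65.
α = ln(0.65) / ln(83/100) = -0.4307829/-0.1863296 ≈ 2.3119.

α ≈ 2.3119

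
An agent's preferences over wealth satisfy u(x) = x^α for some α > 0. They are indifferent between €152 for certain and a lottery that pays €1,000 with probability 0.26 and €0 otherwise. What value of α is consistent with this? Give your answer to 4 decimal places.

α ≈ 0.7151

The lottery's expected utility is 0.26·u(1000) + 0.74·u(0) = 0.26·1000^α (since u(0) = 0 for α > 0).
Equating: 152^α = 0.26·1000^α, i.e. 0.1520^α = 0.26.
Take logs: α = ln 0.26 / ln(152/1000) ≈ 0.715055.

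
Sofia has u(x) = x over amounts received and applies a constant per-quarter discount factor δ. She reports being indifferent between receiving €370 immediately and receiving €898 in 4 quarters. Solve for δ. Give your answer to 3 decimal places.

Indifference means u(370) = δ^4 · u(898), so δ^4 = u(370)/u(898).
With u(x) = x: δ^4 = 370/898 = 0.41203.
Hence δ = (0.41203)^(1/4) = 0.80118.

δ ≈ 0.801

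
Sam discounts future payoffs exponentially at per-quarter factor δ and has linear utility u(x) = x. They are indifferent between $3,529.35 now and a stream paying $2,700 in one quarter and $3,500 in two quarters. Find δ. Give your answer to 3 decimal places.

The stream is worth 2700δ + 3500δ² today, so 2700δ + 3500δ² = 3529.35.
Rearranged: 3500δ² + 2700δ − 3529.35 = 0.
δ = (−2700 + √(2700² + 4·3500·3529.35)) / (2·3500) = (−2700 + √56700900.00) / 7000 ≈ 0.690.

δ ≈ 0.690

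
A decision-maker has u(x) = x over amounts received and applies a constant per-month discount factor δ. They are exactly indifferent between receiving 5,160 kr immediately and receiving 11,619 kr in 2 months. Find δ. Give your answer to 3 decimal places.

δ ≈ 0.666

Indifference means u(5160) = δ^2 · u(11619), so δ^2 = u(5160)/u(11619).
With u(x) = x: δ^2 = 5160/11619 = 0.44410.
So δ = 0.44410^(1/2) ≈ 0.666.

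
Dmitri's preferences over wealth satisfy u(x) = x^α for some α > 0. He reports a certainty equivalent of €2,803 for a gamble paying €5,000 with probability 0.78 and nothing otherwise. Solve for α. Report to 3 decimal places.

α ≈ 0.429

Since u(0) = 0, the lottery's EU is 0.78·5000^α.
Setting u(2803) equal to that: 2803^α = 0.78·5000^α ⇒ (2803/5000)^α = 0.78.
α = ln(0.78) / ln(2803/5000) = -0.248461/-0.578748 ≈ 0.429.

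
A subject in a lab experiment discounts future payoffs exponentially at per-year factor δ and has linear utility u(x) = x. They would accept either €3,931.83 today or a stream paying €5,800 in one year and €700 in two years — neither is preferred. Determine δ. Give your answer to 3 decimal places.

Present value of the stream is 5800·δ + 700·δ². Indifference gives 5800δ + 700δ² = 3931.83.
So 700δ² + 5800δ − 3931.83 = 0.
δ = (−5800 + √(5800² + 4·700·3931.83)) / (2·700) = (−5800 + √44649124.00) / 1400 ≈ 0.630.

δ ≈ 0.630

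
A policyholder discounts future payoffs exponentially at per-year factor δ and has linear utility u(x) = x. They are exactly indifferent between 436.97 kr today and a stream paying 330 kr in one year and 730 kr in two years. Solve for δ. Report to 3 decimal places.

The stream is worth 330δ + 730δ² today, so 330δ + 730δ² = 436.97.
Rearranged: 730δ² + 330δ − 436.97 = 0.
By the quadratic formula (taking the positive root), δ = (−330 + √1384852.40) / 1460 ≈ 0.580.

δ ≈ 0.580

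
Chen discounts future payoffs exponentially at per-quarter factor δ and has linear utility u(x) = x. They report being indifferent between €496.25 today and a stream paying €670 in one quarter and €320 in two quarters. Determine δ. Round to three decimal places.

Equating present values: 496.25 = 670δ + 320δ².
So 320δ² + 670δ − 496.25 = 0.
By the quadratic formula (taking the positive root), δ = (−670 + √1084100.00) / 640 ≈ 0.580.

δ ≈ 0.580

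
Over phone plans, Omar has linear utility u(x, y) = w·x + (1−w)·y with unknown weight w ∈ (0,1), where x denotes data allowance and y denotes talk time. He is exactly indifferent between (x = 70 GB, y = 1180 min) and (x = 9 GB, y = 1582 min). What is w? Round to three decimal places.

w = 0.868

Equating utilities: w·70 + (1−w)·1180 = w·9 + (1−w)·1582.
Rearranging, 61·w − 402·(1−w) = 0.
So w/(1−w) = 402/61 = 6.5902, giving w = 402/(61+402) = 0.868.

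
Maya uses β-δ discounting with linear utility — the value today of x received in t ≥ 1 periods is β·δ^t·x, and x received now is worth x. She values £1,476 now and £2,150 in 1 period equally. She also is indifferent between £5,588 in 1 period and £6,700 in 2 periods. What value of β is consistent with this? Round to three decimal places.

The second indifference involves only future payoffs, so β cancels: β·δ^1·5588 = β·δ^2·6700, giving δ = 5588/6700 = 0.83403.
Substituting δ into 1476 = β·δ·2150: β = 1476/(1793.164) ≈ 0.823.

β ≈ 0.823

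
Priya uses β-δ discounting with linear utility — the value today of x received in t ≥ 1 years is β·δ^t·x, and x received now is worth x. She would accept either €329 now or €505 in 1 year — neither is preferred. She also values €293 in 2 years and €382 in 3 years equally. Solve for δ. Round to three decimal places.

The second indifference involves only future payoffs, so β cancels: β·δ^2·293 = β·δ^3·382, giving δ = 293/382 = 0.76702.

δ ≈ 0.767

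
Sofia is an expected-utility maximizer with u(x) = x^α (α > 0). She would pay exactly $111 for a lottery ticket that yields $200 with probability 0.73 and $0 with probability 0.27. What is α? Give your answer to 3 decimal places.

α ≈ 0.535

The lottery's expected utility is 0.73·u(200) + 0.27·u(0) = 0.73·200^α (since u(0) = 0 for α > 0).
Indifference: 111^α = 0.73·200^α, so (111/200)^α = 0.73.
Take logs: α = ln 0.73 / ln(111/200) ≈ 0.53451.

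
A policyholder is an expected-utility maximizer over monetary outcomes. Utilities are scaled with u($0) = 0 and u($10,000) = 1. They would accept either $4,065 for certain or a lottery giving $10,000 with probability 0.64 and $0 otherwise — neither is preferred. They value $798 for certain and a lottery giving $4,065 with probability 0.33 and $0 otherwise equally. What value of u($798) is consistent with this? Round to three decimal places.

0.211

First, u($4,065) = 0.64·u($10,000) + 0.36·u($0) = 0.64.
Chaining: u($798) = 0.33·0.64 + 0.67·0.00 = 0.2112.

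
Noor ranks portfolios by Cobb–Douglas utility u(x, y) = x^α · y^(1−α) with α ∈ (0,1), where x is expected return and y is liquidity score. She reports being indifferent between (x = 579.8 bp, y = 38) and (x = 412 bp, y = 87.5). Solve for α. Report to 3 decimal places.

α ≈ 0.709

Set the two utilities equal: 579.8^α·38^(1−α) = 412^α·87.5^(1−α).
Taking logs: α·ln 579.8 + (1−α)·ln 38 = α·ln 412 + (1−α)·ln 87.5, i.e. α·0.341660 = (1−α)·0.834053.
With A = 0.341660 and B = 0.834053: α·A = (1−α)·B, so α = B/(A+B) = 0.834053/1.175713 ≈ 0.709.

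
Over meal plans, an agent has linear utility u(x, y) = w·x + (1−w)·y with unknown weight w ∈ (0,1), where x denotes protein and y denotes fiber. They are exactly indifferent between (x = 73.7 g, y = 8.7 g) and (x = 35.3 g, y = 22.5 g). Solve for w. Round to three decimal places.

w = 0.264

Equating utilities: w·73.7 + (1−w)·8.7 = w·35.3 + (1−w)·22.5.
Collecting terms: w·38.4 = (1−w)·13.8.
Hence w = 13.8/(38.4+13.8) = 13.8/52.2 = 0.264.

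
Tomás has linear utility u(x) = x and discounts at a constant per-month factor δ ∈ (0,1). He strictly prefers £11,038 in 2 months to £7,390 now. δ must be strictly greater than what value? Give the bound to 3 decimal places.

δ > 0.818

Under u(x) = x this choice says 7390 < δ^2·11038.
Dividing by 11038: δ^2 > 0.66951. Both sides are positive, so the square root keeps the direction.
δ > 0.66951^(1/2) = 0.818.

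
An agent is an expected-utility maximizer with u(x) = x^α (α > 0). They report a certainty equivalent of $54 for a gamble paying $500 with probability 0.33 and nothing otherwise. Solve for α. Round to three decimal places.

α ≈ 0.498

Since u(0) = 0, the lottery's EU is 0.33·500^α.
Indifference: 54^α = 0.33·500^α, so (54/500)^α = 0.33.
Taking logs: α·ln(54/500) = ln(0.33), so α = -1.108663 / -2.225624 ≈ 0.498.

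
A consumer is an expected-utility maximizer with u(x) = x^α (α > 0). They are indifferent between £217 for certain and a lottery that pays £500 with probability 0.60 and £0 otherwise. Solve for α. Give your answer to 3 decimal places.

EU(lottery) = 0.60·500^α + 0.40·0 = 0.60·500^α.
Indifference: 217^α = 0.60·500^α, so (217/500)^α = 0.60.
Take logs: α = ln 0.60 / ln(217/500) ≈ 0.61198.

α ≈ 0.612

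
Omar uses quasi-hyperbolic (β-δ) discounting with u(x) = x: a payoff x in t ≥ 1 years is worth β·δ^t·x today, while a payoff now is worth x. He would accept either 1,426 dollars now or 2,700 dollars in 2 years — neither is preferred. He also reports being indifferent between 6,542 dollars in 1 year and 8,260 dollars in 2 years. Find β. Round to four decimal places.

β ≈ 0.8420

Both payoffs in the second observation are in the future, so β drops out: δ^1·6542 = δ^2·8260 ⇒ δ = 6542/8260 = 0.79201.
Substituting δ into 1426 = β·δ^2·2700: β = 1426/(1693.654) ≈ 0.8420.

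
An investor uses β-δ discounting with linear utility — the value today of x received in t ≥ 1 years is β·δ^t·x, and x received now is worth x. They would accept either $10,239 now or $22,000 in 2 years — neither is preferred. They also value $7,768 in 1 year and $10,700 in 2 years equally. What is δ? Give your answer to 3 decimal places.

δ ≈ 0.726

Both payoffs in the second observation are in the future, so β drops out: δ^1·7768 = δ^2·10700 ⇒ δ = 7768/10700 = 0.72598.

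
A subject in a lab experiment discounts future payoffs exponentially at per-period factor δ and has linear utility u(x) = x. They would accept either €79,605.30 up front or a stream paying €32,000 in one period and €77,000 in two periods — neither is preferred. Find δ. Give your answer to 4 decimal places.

δ ≈ 0.8300

Present value of the stream is 32000·δ + 77000·δ². Indifference gives 32000δ + 77000δ² = 79605.30.
Rearranged: 77000δ² + 32000δ − 79605.30 = 0.
The positive root is δ = [−32000 + √(32000² + 4·77000·79605.30)] / (2·77000) = (−32000 + 159820.000)/154000 ≈ 0.8300.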